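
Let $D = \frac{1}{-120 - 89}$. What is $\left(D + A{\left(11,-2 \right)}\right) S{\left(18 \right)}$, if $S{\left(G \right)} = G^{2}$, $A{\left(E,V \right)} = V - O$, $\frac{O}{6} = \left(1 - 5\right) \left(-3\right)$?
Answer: $- \frac{5011308}{209} \approx -23978.0$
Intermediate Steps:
$O = 72$ ($O = 6 \left(1 - 5\right) \left(-3\right) = 6 \left(\left(-4\right) \left(-3\right)\right) = 6 \cdot 12 = 72$)
$A{\left(E,V \right)} = -72 + V$ ($A{\left(E,V \right)} = V - 72 = -72 + V$)
$D = - \frac{1}{209}$ ($D = \frac{1}{-209} = - \frac{1}{209} \approx -0.0047847$)
$\left(D + A{\left(11,-2 \right)}\right) S{\left(18 \right)} = \left(- \frac{1}{209} - 74\right) 18^{2} = \left(- \frac{1}{209} - 74\right) 324 = \left(- \frac{15467}{209}\right) 324 = - \frac{5011308}{209}$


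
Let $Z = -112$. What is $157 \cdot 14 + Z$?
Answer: $2086$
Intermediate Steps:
$157 \cdot 14 + Z = 157 \cdot 14 - 112 = 2198 - 112 = 2086$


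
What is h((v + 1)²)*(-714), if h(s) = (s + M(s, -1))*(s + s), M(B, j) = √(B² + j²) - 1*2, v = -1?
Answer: 0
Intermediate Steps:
M(B, j) = -2 + √(B² + j²) (M(B, j) = √(B² + j²) - 2 = -2 + √(B² + j²))
h(s) = 2*s*(-2 + s + √(1 + s²)) (h(s) = (s + (-2 + √(s² + (-1)²)))*(s + s) = (s + (-2 + √(s² + 1)))*(2*s) = (s + (-2 + √(1 + s²)))*(2*s) = (-2 + s + √(1 + s²))*(2*s) = 2*s*(-2 + s + √(1 + s²)))
h((v + 1)²)*(-714) = (2*(-1 + 1)²*(-2 + (-1 + 1)² + √(1 + ((-1 + 1)²)²)))*(-714) = (2*0²*(-2 + 0² + √(1 + (0²)²)))*(-714) = (2*0*(-2 + 0 + √(1 + 0²)))*(-714) = (2*0*(-2 + 0 + √(1 + 0)))*(-714) = (2*0*(-2 + 0 + √1))*(-714) = (2*0*(-2 + 0 + 1))*(-714) = (2*0*(-1))*(-714) = 0*(-714) = 0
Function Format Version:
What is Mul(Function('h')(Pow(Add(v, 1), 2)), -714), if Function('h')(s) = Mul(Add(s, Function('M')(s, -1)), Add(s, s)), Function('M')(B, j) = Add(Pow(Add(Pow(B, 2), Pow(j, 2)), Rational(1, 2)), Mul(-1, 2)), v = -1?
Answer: 0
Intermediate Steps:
Function('M')(B, j) = Add(-2, Pow(Add(Pow(B, 2), Pow(j, 2)), Rational(1, 2))) (Function('M')(B, j) = Add(Pow(Add(Pow(B, 2), Pow(j, 2)), Rational(1, 2)), -2) = Add(-2, Pow(Add(Pow(B, 2), Pow(j, 2)), Rational(1, 2))))
Function('h')(s) = Mul(2, s, Add(-2, s, Pow(Add(1, Pow(s, 2)), Rational(1, 2)))) (Function('h')(s) = Mul(Add(s, Add(-2, Pow(Add(Pow(s, 2), Pow(-1, 2)), Rational(1, 2)))), Add(s, s)) = Mul(Add(s, Add(-2, Pow(Add(Pow(s, 2), 1), Rational(1, 2)))), Mul(2, s)) = Mul(Add(s, Add(-2, Pow(Add(1, Pow(s, 2)), Rational(1, 2)))), Mul(2, s)) = Mul(Add(-2, s, Pow(Add(1, Pow(s, 2)), Rational(1, 2))), Mul(2, s)) = Mul(2, s, Add(-2, s, Pow(Add(1, Pow(s, 2)), Rational(1, 2)))))
Mul(Function('h')(Pow(Add(v, 1), 2)), -714) = Mul(Mul(2, Pow(Add(-1, 1), 2), Add(-2, Pow(Add(-1, 1), 2), Pow(Add(1, Pow(Pow(Add(-1, 1), 2), 2)), Rational(1, 2)))), -714) = Mul(Mul(2, Pow(0, 2), Add(-2, Pow(0, 2), Pow(Add(1, Pow(Pow(0, 2), 2)), Rational(1, 2)))), -714) = Mul(Mul(2, 0, Add(-2, 0, Pow(Add(1, Pow(0, 2)), Rational(1, 2)))), -714) = Mul(Mul(2, 0, Add(-2, 0, Pow(Add(1, 0), Rational(1, 2)))), -714) = Mul(Mul(2, 0, Add(-2, 0, Pow(1, Rational(1, 2)))), -714) = Mul(Mul(2, 0, Add(-2, 0, 1)), -714) = Mul(Mul(2, 0, -1), -714) = Mul(0, -714) = 0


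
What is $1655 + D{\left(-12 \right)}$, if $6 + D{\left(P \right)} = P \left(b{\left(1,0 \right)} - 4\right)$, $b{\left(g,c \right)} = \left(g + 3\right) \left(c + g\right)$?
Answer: $1649$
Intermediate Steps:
$b{\left(g,c \right)} = \left(3 + g\right) \left(c + g\right)$
$D{\left(P \right)} = -6$ ($D{\left(P \right)} = -6 + P \left(\left(1^{2} + 3 \cdot 0 + 3 \cdot 1 + 0 \cdot 1\right) - 4\right) = -6 + P \left(\left(1 + 0 + 3 + 0\right) - 4\right) = -6 + P \left(4 - 4\right) = -6 + P 0 = -6 + 0 = -6$)
$1655 + D{\left(-12 \right)} = 1655 - 6 = 1649$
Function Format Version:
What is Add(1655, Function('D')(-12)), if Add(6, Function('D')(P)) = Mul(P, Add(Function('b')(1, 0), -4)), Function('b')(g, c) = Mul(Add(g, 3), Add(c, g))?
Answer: 1649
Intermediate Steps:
Function('b')(g, c) = Mul(Add(3, g), Add(c, g))
Function('D')(P) = -6 (Function('D')(P) = Add(-6, Mul(P, Add(Add(Pow(1, 2), Mul(3, 0), Mul(3, 1), Mul(0, 1)), -4))) = Add(-6, Mul(P, Add(Add(1, 0, 3, 0), -4))) = Add(-6, Mul(P, Add(4, -4))) = Add(-6, Mul(P, 0)) = Add(-6, 0) = -6)
Add(1655, Function('D')(-12)) = Add(1655, -6) = 1649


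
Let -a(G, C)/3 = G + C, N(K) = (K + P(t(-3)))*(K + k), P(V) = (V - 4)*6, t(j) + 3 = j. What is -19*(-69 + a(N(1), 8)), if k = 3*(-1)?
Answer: 8493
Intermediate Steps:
k = -3
t(j) = -3 + j
P(V) = -24 + 6*V (P(V) = (-4 + V)*6 = -24 + 6*V)
N(K) = (-60 + K)*(-3 + K) (N(K) = (K + (-24 + 6*(-3 - 3)))*(K - 3) = (K + (-24 + 6*(-6)))*(-3 + K) = (K + (-24 - 36))*(-3 + K) = (K - 60)*(-3 + K) = (-60 + K)*(-3 + K))
a(G, C) = -3*C - 3*G (a(G, C) = -3*(G + C) = -3*(C + G) = -3*C - 3*G)
-19*(-69 + a(N(1), 8)) = -19*(-69 + (-3*8 - 3*(180 + 1² - 63*1))) = -19*(-69 + (-24 - 3*(180 + 1 - 63))) = -19*(-69 + (-24 - 3*118)) = -19*(-69 + (-24 - 354)) = -19*(-69 - 378) = -19*(-447) = 8493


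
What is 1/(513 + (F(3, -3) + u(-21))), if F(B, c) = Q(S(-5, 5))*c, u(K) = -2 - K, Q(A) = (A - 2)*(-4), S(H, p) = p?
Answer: 1/568 ≈ 0.0017606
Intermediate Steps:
Q(A) = 8 - 4*A (Q(A) = (-2 + A)*(-4) = 8 - 4*A)
F(B, c) = -12*c (F(B, c) = (8 - 4*5)*c = (8 - 20)*c = -12*c)
1/(513 + (F(3, -3) + u(-21))) = 1/(513 + (-12*(-3) + (-2 - 1*(-21)))) = 1/(513 + (36 + (-2 + 21))) = 1/(513 + (36 + 19)) = 1/(513 + 55) = 1/568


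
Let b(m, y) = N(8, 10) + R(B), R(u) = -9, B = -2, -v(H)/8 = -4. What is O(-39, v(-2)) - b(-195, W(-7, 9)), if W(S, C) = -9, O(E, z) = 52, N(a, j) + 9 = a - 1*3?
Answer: 65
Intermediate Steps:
N(a, j) = -12 + a (N(a, j) = -9 + (a - 1*3) = -9 + (a - 3) = -9 + (-3 + a) = -12 + a)
v(H) = 32 (v(H) = -8*(-4) = 32)
b(m, y) = -13 (b(m, y) = (-12 + 8) - 9 = -4 - 9 = -13)
O(-39, v(-2)) - b(-195, W(-7, 9)) = 52 - 1*(-13) = 52 + 13 = 65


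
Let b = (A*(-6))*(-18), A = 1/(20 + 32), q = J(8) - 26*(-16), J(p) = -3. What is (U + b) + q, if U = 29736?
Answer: 391964/13 ≈ 30151.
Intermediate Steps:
q = 413 (q = -3 - 26*(-16) = -3 + 416 = 413)
A = 1/52 ≈ 0.019231
b = 27/13 (b = ((1/52)*(-6))*(-18) = -3/26*(-18) = 27/13 ≈ 2.0769)
(U + b) + q = (29736 + 27/13) + 413 = 386595/13 + 413 = 391964/13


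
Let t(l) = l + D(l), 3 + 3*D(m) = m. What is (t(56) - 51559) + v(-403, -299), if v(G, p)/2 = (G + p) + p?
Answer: -160462/3 ≈ -53487.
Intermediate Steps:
D(m) = -1 + m/3
t(l) = -1 + 4*l/3 (t(l) = l + (-1 + l/3) = -1 + 4*l/3)
v(G, p) = 2*G + 4*p (v(G, p) = 2*((G + p) + p) = 2*(G + 2*p) = 2*G + 4*p)
(t(56) - 51559) + v(-403, -299) = ((-1 + (4/3)*56) - 51559) + (2*(-403) + 4*(-299)) = ((-1 + 224/3) - 51559) + (-806 - 1196) = (221/3 - 51559) - 2002 = -154456/3 - 2002 = -160462/3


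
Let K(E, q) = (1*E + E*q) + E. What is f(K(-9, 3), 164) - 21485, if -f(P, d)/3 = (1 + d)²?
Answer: -103160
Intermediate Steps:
K(E, q) = 2*E + E*q (K(E, q) = (E + E*q) + E = 2*E + E*q)
f(P, d) = -3*(1 + d)²
f(K(-9, 3), 164) - 21485 = -3*(1 + 164)² - 21485 = -3*165² - 21485 = -3*27225 - 21485 = -81675 - 21485 = -103160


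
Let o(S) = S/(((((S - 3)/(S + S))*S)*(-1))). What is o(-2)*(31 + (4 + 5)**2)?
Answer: -448/5 ≈ -89.600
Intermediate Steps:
o(S) = S/(3/2 - S/2) (o(S) = S/(((((-3 + S)/((2*S)))*S)*(-1))) = S/(((((-3 + S)*(1/(2*S)))*S)*(-1))) = S/(((((-3 + S)/(2*S))*S)*(-1))) = S/(((-3/2 + S/2)*(-1))) = S/(3/2 - S/2))
o(-2)*(31 + (4 + 5)**2) = (-2*(-2)/(-3 - 2))*(31 + (4 + 5)**2) = (-2*(-2)/(-5))*(31 + 9**2) = (-2*(-2)*(-1/5))*(31 + 81) = -4/5*112 = -448/5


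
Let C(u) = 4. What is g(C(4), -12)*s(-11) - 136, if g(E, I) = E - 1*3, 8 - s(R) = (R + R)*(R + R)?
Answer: -612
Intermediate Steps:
s(R) = 8 - 4*R**2 (s(R) = 8 - (R + R)*(R + R) = 8 - 2*R*2*R = 8 - 4*R**2)
g(E, I) = -3 + E (g(E, I) = E - 3 = -3 + E)
g(C(4), -12)*s(-11) - 136 = (-3 + 4)*(8 - 4*(-11)**2) - 136 = 1*(8 - 4*121) - 136 = 1*(8 - 484) - 136 = 1*(-476) - 136 = -476 - 136 = -612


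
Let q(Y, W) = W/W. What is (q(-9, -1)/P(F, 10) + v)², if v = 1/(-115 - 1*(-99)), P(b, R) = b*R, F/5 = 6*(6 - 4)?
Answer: 5329/1440000 ≈ 0.0037007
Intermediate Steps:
F = 60 (F = 5*(6*(6 - 4)) = 5*(6*2) = 5*12 = 60)
q(Y, W) = 1
P(b, R) = R*b
v = -1/16 (v = 1/(-115 + 99) = 1/(-16) = -1/16 ≈ -0.062500)
(q(-9, -1)/P(F, 10) + v)² = (1/(10*60) - 1/16)² = (1/600 - 1/16)² = (-73/1200)² = 5329/1440000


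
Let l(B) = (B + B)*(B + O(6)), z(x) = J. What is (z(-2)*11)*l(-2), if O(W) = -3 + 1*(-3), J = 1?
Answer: 352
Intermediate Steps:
z(x) = 1
O(W) = -6 (O(W) = -3 - 3 = -6)
l(B) = 2*B*(-6 + B) (l(B) = (B + B)*(B - 6) = (2*B)*(-6 + B) = 2*B*(-6 + B))
(z(-2)*11)*l(-2) = (1*11)*(2*(-2)*(-6 - 2)) = 11*(2*(-2)*(-8)) = 11*32 = 352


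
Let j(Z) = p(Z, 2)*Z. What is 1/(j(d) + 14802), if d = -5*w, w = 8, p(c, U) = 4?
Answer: 1/14642 ≈ 6.8297e-5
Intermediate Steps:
d = -40 (d = -5*8 = -40)
j(Z) = 4*Z
1/(j(d) + 14802) = 1/(4*(-40) + 14802) = 1/(-160 + 14802) = 1/14642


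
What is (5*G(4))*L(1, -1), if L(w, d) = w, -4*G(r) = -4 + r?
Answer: 0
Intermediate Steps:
G(r) = 1 - r/4 (G(r) = -(-4 + r)/4 = 1 - r/4)
(5*G(4))*L(1, -1) = (5*(1 - ¼*4))*1 = (5*(1 - 1))*1 = (5*0)*1 = 0*1 = 0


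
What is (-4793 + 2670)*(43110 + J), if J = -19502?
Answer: -50119784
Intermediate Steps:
(-4793 + 2670)*(43110 + J) = (-4793 + 2670)*(43110 - 19502) = -2123*23608 = -50119784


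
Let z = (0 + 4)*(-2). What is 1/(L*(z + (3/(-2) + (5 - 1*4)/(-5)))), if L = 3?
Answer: -10/291 ≈ -0.034364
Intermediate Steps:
z = -8 (z = 4*(-2) = -8)
1/(L*(z + (3/(-2) + (5 - 1*4)/(-5)))) = 1/(3*(-8 + (3/(-2) + (5 - 1*4)/(-5)))) = 1/(3*(-8 + (3*(-½) + (5 - 4)*(-⅕)))) = 1/(3*(-8 + (-3/2 + 1*(-⅕)))) = 1/(3*(-8 + (-3/2 - ⅕))) = 1/(3*(-8 - 17/10)) = 1/(3*(-97/10)) = 1/(-291/10) = -10/291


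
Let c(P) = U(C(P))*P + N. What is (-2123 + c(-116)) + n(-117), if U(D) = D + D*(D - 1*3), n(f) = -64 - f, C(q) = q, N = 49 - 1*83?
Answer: -1589912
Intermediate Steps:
N = -34 (N = 49 - 83 = -34)
U(D) = D + D*(-3 + D) (U(D) = D + D*(D - 3) = D + D*(-3 + D))
c(P) = -34 + P²*(-2 + P) (c(P) = (P*(-2 + P))*P - 34 = P²*(-2 + P) - 34 = -34 + P²*(-2 + P))
(-2123 + c(-116)) + n(-117) = (-2123 + (-34 + (-116)²*(-2 - 116))) + (-64 - 1*(-117)) = (-2123 + (-34 + 13456*(-118))) + (-64 + 117) = (-2123 + (-34 - 1587808)) + 53 = (-2123 - 1587842) + 53 = -1589965 + 53 = -1589912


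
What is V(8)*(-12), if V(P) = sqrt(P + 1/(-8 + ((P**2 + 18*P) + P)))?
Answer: -9*sqrt(2405)/13 ≈ -33.951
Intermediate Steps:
V(P) = sqrt(P + 1/(-8 + P**2 + 19*P)) (V(P) = sqrt(P + 1/(-8 + (P**2 + 19*P))) = sqrt(P + 1/(-8 + P**2 + 19*P)))
V(8)*(-12) = sqrt((1 + 8*(-8 + 8**2 + 19*8))/(-8 + 8**2 + 19*8))*(-12) = sqrt((1 + 8*(-8 + 64 + 152))/(-8 + 64 + 152))*(-12) = sqrt((1 + 8*208)/208)*(-12) = sqrt((1 + 1664)/208)*(-12) = sqrt((1/208)*1665)*(-12) = sqrt(1665/208)*(-12) = (3*sqrt(2405)/52)*(-12) = -9*sqrt(2405)/13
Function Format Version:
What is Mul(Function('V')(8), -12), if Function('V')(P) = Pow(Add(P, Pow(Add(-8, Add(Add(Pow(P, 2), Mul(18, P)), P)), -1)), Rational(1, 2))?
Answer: Mul(Rational(-9, 13), Pow(2405, Rational(1, 2))) ≈ -33.951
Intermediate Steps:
Function('V')(P) = Pow(Add(P, Pow(Add(-8, Pow(P, 2), Mul(19, P)), -1)), Rational(1, 2)) (Function('V')(P) = Pow(Add(P, Pow(Add(-8, Add(Pow(P, 2), Mul(19, P))), -1)), Rational(1, 2)) = Pow(Add(P, Pow(Add(-8, Pow(P, 2), Mul(19, P)), -1)), Rational(1, 2)))
Mul(Function('V')(8), -12) = Mul(Pow(Mul(Pow(Add(-8, Pow(8, 2), Mul(19, 8)), -1), Add(1, Mul(8, Add(-8, Pow(8, 2), Mul(19, 8))))), Rational(1, 2)), -12) = Mul(Pow(Mul(Pow(Add(-8, 64, 152), -1), Add(1, Mul(8, Add(-8, 64, 152)))), Rational(1, 2)), -12) = Mul(Pow(Mul(Pow(208, -1), Add(1, Mul(8, 208))), Rational(1, 2)), -12) = Mul(Pow(Mul(Rational(1, 208), Add(1, 1664)), Rational(1, 2)), -12) = Mul(Pow(Mul(Rational(1, 208), 1665), Rational(1, 2)), -12) = Mul(Pow(Rational(1665, 208), Rational(1, 2)), -12) = Mul(Mul(Rational(3, 52), Pow(2405, Rational(1, 2))), -12) = Mul(Rational(-9, 13), Pow(2405, Rational(1, 2)))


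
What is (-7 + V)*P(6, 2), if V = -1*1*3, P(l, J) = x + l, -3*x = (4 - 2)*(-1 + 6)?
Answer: -80/3 ≈ -26.667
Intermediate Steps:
x = -10/3 (x = -(4 - 2)*(-1 + 6)/3 = -2*5/3 = -⅓*10 = -10/3 ≈ -3.3333)
P(l, J) = -10/3 + l
V = -3 (V = -1*3 = -3)
(-7 + V)*P(6, 2) = (-7 - 3)*(-10/3 + 6) = -10*8/3 = -80/3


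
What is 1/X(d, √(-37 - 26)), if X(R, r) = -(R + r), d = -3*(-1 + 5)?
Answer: 4/69 + I*√7/69 ≈ 0.057971 + 0.038344*I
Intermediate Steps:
d = -12 (d = -3*4 = -12)
X(R, r) = -R - r
1/X(d, √(-37 - 26)) = 1/(-1*(-12) - √(-37 - 26)) = 1/(12 - √(-63)) = 1/(12 - 3*I*√7)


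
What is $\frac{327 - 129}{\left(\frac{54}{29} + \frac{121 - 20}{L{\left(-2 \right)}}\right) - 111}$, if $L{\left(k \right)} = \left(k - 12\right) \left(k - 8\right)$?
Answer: $- \frac{803880}{440171} \approx -1.8263$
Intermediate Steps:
$L{\left(k \right)} = \left(-12 + k\right) \left(-8 + k\right)$
$\frac{327 - 129}{\left(\frac{54}{29} + \frac{121 - 20}{L{\left(-2 \right)}}\right) - 111} = \frac{327 - 129}{\left(\frac{54}{29} + \frac{121 - 20}{96 + \left(-2\right)^{2} - -40}\right) - 111} = \frac{198}{\left(54 \cdot \frac{1}{29} + \frac{101}{96 + 4 + 40}\right) - 111} = \frac{198}{\left(\frac{54}{29} + \frac{101}{140}\right) - 111} = \frac{198}{\frac{10489}{4060} - 111} = \frac{198}{- \frac{440171}{4060}} = 198 \left(- \frac{4060}{440171}\right) = - \frac{803880}{440171}$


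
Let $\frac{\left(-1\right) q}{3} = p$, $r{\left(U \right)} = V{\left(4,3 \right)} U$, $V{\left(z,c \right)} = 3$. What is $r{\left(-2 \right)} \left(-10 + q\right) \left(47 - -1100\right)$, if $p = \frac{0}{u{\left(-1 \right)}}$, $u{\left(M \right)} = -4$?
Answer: $68820$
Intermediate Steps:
$p = 0$ ($p = \frac{0}{-4} = 0 \left(- \frac{1}{4}\right) = 0$)
$r{\left(U \right)} = 3 U$
$q = 0$ ($q = \left(-3\right) 0 = 0$)
$r{\left(-2 \right)} \left(-10 + q\right) \left(47 - -1100\right) = 3 \left(-2\right) \left(-10 + 0\right) \left(47 - -1100\right) = \left(-6\right) \left(-10\right) \left(47 + 1100\right) = 60 \cdot 1147 = 68820$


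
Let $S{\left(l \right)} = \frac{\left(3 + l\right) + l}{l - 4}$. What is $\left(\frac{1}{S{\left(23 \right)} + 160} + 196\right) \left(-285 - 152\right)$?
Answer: $- \frac{264587331}{3089} \approx -85655.0$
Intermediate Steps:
$S{\left(l \right)} = \frac{3 + 2 l}{-4 + l}$
$\left(\frac{1}{S{\left(23 \right)} + 160} + 196\right) \left(-285 - 152\right) = \left(\frac{1}{\frac{3 + 2 \cdot 23}{-4 + 23} + 160} + 196\right) \left(-285 - 152\right) = \left(\frac{1}{\frac{3 + 46}{19} + 160} + 196\right) \left(-437\right) = \left(\frac{1}{\frac{1}{19} \cdot 49 + 160} + 196\right) \left(-437\right) = \left(\frac{1}{\frac{49}{19} + 160} + 196\right) \left(-437\right) = \left(\frac{1}{\frac{3089}{19}} + 196\right) \left(-437\right) = \left(\frac{19}{3089} + 196\right) \left(-437\right) = \frac{605463}{3089} \left(-437\right) = - \frac{264587331}{3089}$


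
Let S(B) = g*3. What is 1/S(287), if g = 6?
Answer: 1/18 ≈ 0.055556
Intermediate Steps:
S(B) = 18 (S(B) = 6*3 = 18)
1/S(287) = 1/18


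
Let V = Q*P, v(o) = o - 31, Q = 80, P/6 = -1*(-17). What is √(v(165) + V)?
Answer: √8294 ≈ 91.071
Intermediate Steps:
P = 102 (P = 6*(-1*(-17)) = 6*17 = 102)
v(o) = -31 + o
V = 8160 (V = 80*102 = 8160)
√(v(165) + V) = √((-31 + 165) + 8160) = √(134 + 8160) = √8294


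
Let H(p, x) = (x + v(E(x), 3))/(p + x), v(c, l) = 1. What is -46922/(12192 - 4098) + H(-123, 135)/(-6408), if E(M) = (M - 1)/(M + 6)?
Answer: -75191977/12966588 ≈ -5.7989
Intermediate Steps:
E(M) = (-1 + M)/(6 + M)
H(p, x) = (1 + x)/(p + x) (H(p, x) = (x + 1)/(p + x) = (1 + x)/(p + x))
-46922/(12192 - 4098) + H(-123, 135)/(-6408) = -46922/(12192 - 4098) + ((1 + 135)/(-123 + 135))/(-6408) = -46922/8094 + (136/12)*(-1/6408) = -46922*1/8094 + ((1/12)*136)*(-1/6408) = -23461/4047 + (34/3)*(-1/6408) = -23461/4047 - 17/9612 = -75191977/12966588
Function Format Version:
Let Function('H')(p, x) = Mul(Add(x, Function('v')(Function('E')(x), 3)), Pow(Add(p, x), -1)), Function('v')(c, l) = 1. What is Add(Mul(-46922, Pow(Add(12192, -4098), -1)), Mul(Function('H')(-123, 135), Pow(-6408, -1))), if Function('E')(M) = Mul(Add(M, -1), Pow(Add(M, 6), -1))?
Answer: Rational(-75191977, 12966588) ≈ -5.7989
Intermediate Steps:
Function('E')(M) = Mul(Pow(Add(6, M), -1), Add(-1, M)) (Function('E')(M) = Mul(Add(-1, M), Pow(Add(6, M), -1)) = Mul(Pow(Add(6, M), -1), Add(-1, M)))
Function('H')(p, x) = Mul(Pow(Add(p, x), -1), Add(1, x)) (Function('H')(p, x) = Mul(Add(x, 1), Pow(Add(p, x), -1)) = Mul(Add(1, x), Pow(Add(p, x), -1)) = Mul(Pow(Add(p, x), -1), Add(1, x)))
Add(Mul(-46922, Pow(Add(12192, -4098), -1)), Mul(Function('H')(-123, 135), Pow(-6408, -1))) = Add(Mul(-46922, Pow(Add(12192, -4098), -1)), Mul(Mul(Pow(Add(-123, 135), -1), Add(1, 135)), Pow(-6408, -1))) = Add(Mul(-46922, Pow(8094, -1)), Mul(Mul(Pow(12, -1), 136), Rational(-1, 6408))) = Add(Mul(-46922, Rational(1, 8094)), Mul(Mul(Rational(1, 12), 136), Rational(-1, 6408))) = Add(Rational(-23461, 4047), Mul(Rational(34, 3), Rational(-1, 6408))) = Add(Rational(-23461, 4047), Rational(-17, 9612)) = Rational(-75191977, 12966588)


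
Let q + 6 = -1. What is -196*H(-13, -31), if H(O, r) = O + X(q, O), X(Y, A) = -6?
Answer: 3724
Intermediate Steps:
q = -7 (q = -6 - 1 = -7)
H(O, r) = -6 + O (H(O, r) = O - 6 = -6 + O)
-196*H(-13, -31) = -196*(-6 - 13) = -196*(-19) = 3724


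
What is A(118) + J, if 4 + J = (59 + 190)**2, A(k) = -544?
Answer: 61453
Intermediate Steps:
J = 61997 (J = -4 + (59 + 190)**2 = -4 + 249**2 = -4 + 62001 = 61997)
A(118) + J = -544 + 61997 = 61453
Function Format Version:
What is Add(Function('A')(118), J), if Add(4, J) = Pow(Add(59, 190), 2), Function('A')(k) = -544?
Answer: 61453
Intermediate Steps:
J = 61997 (J = Add(-4, Pow(Add(59, 190), 2)) = Add(-4, Pow(249, 2)) = Add(-4, 62001) = 61997)
Add(Function('A')(118), J) = Add(-544, 61997) = 61453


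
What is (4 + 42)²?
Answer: 2116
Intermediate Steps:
(4 + 42)² = 46² = 2116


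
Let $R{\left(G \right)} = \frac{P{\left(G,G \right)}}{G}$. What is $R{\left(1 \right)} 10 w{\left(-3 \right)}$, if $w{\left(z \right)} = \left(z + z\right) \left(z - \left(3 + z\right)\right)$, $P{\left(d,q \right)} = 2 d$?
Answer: $360$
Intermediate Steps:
$w{\left(z \right)} = - 6 z$ ($w{\left(z \right)} = 2 z \left(-3\right) = - 6 z$)
$R{\left(G \right)} = 2$ ($R{\left(G \right)} = \frac{2 G}{G} = 2$)
$R{\left(1 \right)} 10 w{\left(-3 \right)} = 2 \cdot 10 \left(\left(-6\right) \left(-3\right)\right) = 20 \cdot 18 = 360$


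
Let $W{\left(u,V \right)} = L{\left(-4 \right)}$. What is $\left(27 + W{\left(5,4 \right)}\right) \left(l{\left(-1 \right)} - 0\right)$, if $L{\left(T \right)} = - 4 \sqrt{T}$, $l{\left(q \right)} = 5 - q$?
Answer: $162 - 48 i \approx 162.0 - 48.0 i$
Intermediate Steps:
$W{\left(u,V \right)} = - 8 i$ ($W{\left(u,V \right)} = - 4 \sqrt{-4} = - 4 \cdot 2 i = - 8 i$)
$\left(27 + W{\left(5,4 \right)}\right) \left(l{\left(-1 \right)} - 0\right) = \left(27 - 8 i\right) \left(\left(5 - -1\right) - 0\right) = \left(27 - 8 i\right) \left(\left(5 + 1\right) + 0\right) = \left(27 - 8 i\right) \left(6 + 0\right) = \left(27 - 8 i\right) 6 = 162 - 48 i$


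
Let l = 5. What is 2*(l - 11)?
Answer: -12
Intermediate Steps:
2*(l - 11) = 2*(5 - 11) = 2*(-6) = -12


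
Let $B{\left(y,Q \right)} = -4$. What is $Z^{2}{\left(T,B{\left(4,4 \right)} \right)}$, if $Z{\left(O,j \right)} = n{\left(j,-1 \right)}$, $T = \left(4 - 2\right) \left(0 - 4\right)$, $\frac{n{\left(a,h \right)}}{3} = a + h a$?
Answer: $0$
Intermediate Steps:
$n{\left(a,h \right)} = 3 a + 3 a h$ ($n{\left(a,h \right)} = 3 \left(a + h a\right) = 3 \left(a + a h\right) = 3 a + 3 a h$)
$T = -8$ ($T = 2 \left(-4\right) = -8$)
$Z{\left(O,j \right)} = 0$ ($Z{\left(O,j \right)} = 3 j \left(1 - 1\right) = 3 j 0 = 0$)
$Z^{2}{\left(T,B{\left(4,4 \right)} \right)} = 0^{2} = 0$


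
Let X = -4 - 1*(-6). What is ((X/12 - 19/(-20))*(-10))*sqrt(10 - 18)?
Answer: -67*I*sqrt(2)/3 ≈ -31.584*I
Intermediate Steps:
X = 2 (X = -4 + 6 = 2)
((X/12 - 19/(-20))*(-10))*sqrt(10 - 18) = ((2/12 - 19/(-20))*(-10))*sqrt(10 - 18) = ((2*(1/12) - 19*(-1/20))*(-10))*sqrt(-8) = ((1/6 + 19/20)*(-10))*(2*I*sqrt(2)) = ((67/60)*(-10))*(2*I*sqrt(2)) = -67*I*sqrt(2)/3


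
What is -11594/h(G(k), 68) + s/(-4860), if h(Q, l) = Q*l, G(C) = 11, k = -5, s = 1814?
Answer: -19286/1215 ≈ -15.873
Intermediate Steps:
-11594/h(G(k), 68) + s/(-4860) = -11594/(11*68) + 1814/(-4860) = -11594/748 + 1814*(-1/4860) = -11594*1/748 - 907/2430 = -31/2 - 907/2430 = -19286/1215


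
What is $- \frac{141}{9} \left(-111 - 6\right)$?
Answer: $1833$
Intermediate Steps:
$- \frac{141}{9} \left(-111 - 6\right) = \left(-141\right) \frac{1}{9} \left(-117\right) = \left(- \frac{47}{3}\right) \left(-117\right) = 1833$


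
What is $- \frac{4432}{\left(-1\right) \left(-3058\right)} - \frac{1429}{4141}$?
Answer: $- \frac{11361397}{6331589} \approx -1.7944$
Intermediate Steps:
$- \frac{4432}{\left(-1\right) \left(-3058\right)} - \frac{1429}{4141} = - \frac{4432}{3058} - \frac{1429}{4141} = \left(-4432\right) \frac{1}{3058} - \frac{1429}{4141} = - \frac{2216}{1529} - \frac{1429}{4141} = - \frac{11361397}{6331589}$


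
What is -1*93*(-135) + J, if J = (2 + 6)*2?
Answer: 12571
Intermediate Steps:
J = 16 (J = 8*2 = 16)
-1*93*(-135) + J = -1*93*(-135) + 16 = -93*(-135) + 16 = 12555 + 16 = 12571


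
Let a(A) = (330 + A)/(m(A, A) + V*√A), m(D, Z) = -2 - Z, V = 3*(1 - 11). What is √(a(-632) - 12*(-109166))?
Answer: √15*√((412647329 - 39299760*I*√158)/(21 - 2*I*√158))/15 ≈ 1144.5 - 0.00010303*I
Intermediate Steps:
V = -30 (V = 3*(-10) = -30)
a(A) = (330 + A)/(-2 - A - 30*√A) (a(A) = (330 + A)/((-2 - A) - 30*√A) = (330 + A)/(-2 - A - 30*√A))
√(a(-632) - 12*(-109166)) = √((-330 - 1*(-632))/(2 - 632 + 30*√(-632)) - 12*(-109166)) = √((-330 + 632)/(2 - 632 + 30*(2*I*√158)) + 1309992) = √(302/(2 - 632 + 60*I*√158) + 1309992) = √(302/(-630 + 60*I*√158) + 1309992) = √(1309992 + 302/(-630 + 60*I*√158))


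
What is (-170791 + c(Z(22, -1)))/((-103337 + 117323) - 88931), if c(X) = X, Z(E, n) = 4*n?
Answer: 34159/14989 ≈ 2.2789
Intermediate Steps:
(-170791 + c(Z(22, -1)))/((-103337 + 117323) - 88931) = (-170791 + 4*(-1))/((-103337 + 117323) - 88931) = (-170791 - 4)/(13986 - 88931) = -170795/(-74945) = -170795*(-1/74945) = 34159/14989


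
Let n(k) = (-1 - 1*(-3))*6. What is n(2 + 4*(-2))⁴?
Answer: 20736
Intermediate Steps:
n(k) = 12 (n(k) = (-1 + 3)*6 = 2*6 = 12)
n(2 + 4*(-2))⁴ = 12⁴ = 20736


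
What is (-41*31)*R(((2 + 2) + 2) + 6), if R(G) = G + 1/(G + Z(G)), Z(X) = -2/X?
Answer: -1090518/71 ≈ -15359.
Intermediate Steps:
R(G) = G + 1/(G - 2/G)
(-41*31)*R(((2 + 2) + 2) + 6) = (-41*31)*(((((2 + 2) + 2) + 6)³ - (((2 + 2) + 2) + 6))/(-2 + (((2 + 2) + 2) + 6)²)) = -1271*(((4 + 2) + 6)³ - ((4 + 2) + 6))/(-2 + ((4 + 2) + 6)²) = -1271*((6 + 6)³ - (6 + 6))/(-2 + (6 + 6)²) = -1271*(12³ - 1*12)/(-2 + 12²) = -1271*(1728 - 12)/(-2 + 144) = -1271*1716/142 = -1271*858/71 = -1090518/71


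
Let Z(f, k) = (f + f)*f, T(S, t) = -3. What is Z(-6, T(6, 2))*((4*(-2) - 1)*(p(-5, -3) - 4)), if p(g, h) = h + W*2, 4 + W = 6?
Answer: 1944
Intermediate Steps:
W = 2 (W = -4 + 6 = 2)
p(g, h) = 4 + h (p(g, h) = h + 2*2 = h + 4 = 4 + h)
Z(f, k) = 2*f² (Z(f, k) = (2*f)*f = 2*f²)
Z(-6, T(6, 2))*((4*(-2) - 1)*(p(-5, -3) - 4)) = (2*(-6)²)*((4*(-2) - 1)*((4 - 3) - 4)) = (2*36)*((-8 - 1)*(1 - 4)) = 72*(-9*(-3)) = 72*27 = 1944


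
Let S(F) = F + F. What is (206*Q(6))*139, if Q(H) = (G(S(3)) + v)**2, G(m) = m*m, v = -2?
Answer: 33100904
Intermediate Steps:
S(F) = 2*F
G(m) = m**2
Q(H) = 1156 (Q(H) = ((2*3)**2 - 2)**2 = (6**2 - 2)**2 = (36 - 2)**2 = 34**2 = 1156)
(206*Q(6))*139 = (206*1156)*139 = 238136*139 = 33100904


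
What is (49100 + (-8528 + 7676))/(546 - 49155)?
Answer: -48248/48609 ≈ -0.99257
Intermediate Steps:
(49100 + (-8528 + 7676))/(546 - 49155) = (49100 - 852)/(-48609) = 48248*(-1/48609) = -48248/48609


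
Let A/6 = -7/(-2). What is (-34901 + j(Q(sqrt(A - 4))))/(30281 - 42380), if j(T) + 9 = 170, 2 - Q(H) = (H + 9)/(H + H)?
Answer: 11580/4033 ≈ 2.8713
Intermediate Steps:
A = 21 (A = 6*(-7/(-2)) = 6*(-7*(-1/2)) = 6*(7/2) = 21)
Q(H) = 2 - (9 + H)/(2*H) (Q(H) = 2 - (H + 9)/(H + H) = 2 - (9 + H)/(2*H))
j(T) = 161 (j(T) = -9 + 170 = 161)
(-34901 + j(Q(sqrt(A - 4))))/(30281 - 42380) = (-34901 + 161)/(30281 - 42380) = -34740/(-12099) = -34740*(-1/12099) = 11580/4033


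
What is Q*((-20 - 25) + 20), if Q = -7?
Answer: 175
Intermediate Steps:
Q*((-20 - 25) + 20) = -7*((-20 - 25) + 20) = -7*(-45 + 20) = -7*(-25) = 175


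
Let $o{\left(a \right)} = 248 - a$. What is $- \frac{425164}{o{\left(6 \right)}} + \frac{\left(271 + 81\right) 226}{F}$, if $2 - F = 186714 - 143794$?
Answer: $- \frac{4566610034}{2596539} \approx -1758.7$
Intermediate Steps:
$F = -42918$ ($F = 2 - \left(186714 - 143794\right) = 2 - 42920 = -42918$)
$- \frac{425164}{o{\left(6 \right)}} + \frac{\left(271 + 81\right) 226}{F} = - \frac{425164}{248 - 6} + \frac{\left(271 + 81\right) 226}{-42918} = - \frac{425164}{248 - 6} + 352 \cdot 226 \left(- \frac{1}{42918}\right) = - \frac{425164}{242} + 79552 \left(- \frac{1}{42918}\right) = \left(-425164\right) \frac{1}{242} - \frac{39776}{21459} = - \frac{212582}{121} - \frac{39776}{21459} = - \frac{4566610034}{2596539}$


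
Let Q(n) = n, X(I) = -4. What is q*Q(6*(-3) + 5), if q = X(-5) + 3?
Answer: 13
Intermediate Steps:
q = -1 (q = -4 + 3 = -1)
q*Q(6*(-3) + 5) = -(6*(-3) + 5) = -(-18 + 5) = -1*(-13) = 13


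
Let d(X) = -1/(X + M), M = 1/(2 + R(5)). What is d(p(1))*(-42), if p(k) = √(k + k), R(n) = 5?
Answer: -294/97 + 2058*√2/97 ≈ 26.974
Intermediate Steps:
p(k) = √2*√k (p(k) = √(2*k) = √2*√k)
M = ⅐ (M = 1/(2 + 5) = 1/7 = ⅐ ≈ 0.14286)
d(X) = -1/(⅐ + X) (d(X) = -1/(X + ⅐) = -1/(⅐ + X))
d(p(1))*(-42) = -7/(1 + 7*(√2*√1))*(-42) = -7/(1 + 7*(√2*1))*(-42) = -7/(1 + 7*√2)*(-42) = 294/(1 + 7*√2)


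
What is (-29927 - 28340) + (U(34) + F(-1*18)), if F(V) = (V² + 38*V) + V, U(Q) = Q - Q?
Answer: -58645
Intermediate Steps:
U(Q) = 0
F(V) = V² + 39*V
(-29927 - 28340) + (U(34) + F(-1*18)) = (-29927 - 28340) + (0 + (-1*18)*(39 - 1*18)) = -58267 + (0 - 18*(39 - 18)) = -58267 + (0 - 18*21) = -58267 + (0 - 378) = -58267 - 378 = -58645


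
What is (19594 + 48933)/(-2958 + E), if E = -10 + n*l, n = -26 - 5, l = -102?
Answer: 68527/194 ≈ 353.23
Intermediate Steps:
n = -31
E = 3152 (E = -10 - 31*(-102) = -10 + 3162 = 3152)
(19594 + 48933)/(-2958 + E) = (19594 + 48933)/(-2958 + 3152) = 68527/194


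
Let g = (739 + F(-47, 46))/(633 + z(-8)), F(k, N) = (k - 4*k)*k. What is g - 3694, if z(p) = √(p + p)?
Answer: -1483931374/400705 + 23552*I/400705 ≈ -3703.3 + 0.058776*I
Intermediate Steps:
F(k, N) = -3*k² (F(k, N) = (-3*k)*k = -3*k²)
z(p) = √2*√p (z(p) = √(2*p) = √2*√p)
g = -5888*(633 - 4*I)/400705 (g = (739 - 3*(-47)²)/(633 + √2*√(-8)) = (739 - 3*2209)/(633 + √2*(2*I*√2)) = (739 - 6627)/(633 + 4*I) = -5888*(633 - 4*I)/400705 ≈ -9.3014 + 0.058776*I)
g - 3694 = (-3727104/400705 + 23552*I/400705) - 3694 = -1483931374/400705 + 23552*I/400705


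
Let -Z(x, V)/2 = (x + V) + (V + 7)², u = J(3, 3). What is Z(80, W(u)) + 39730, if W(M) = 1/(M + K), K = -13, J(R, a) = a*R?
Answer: 315835/8 ≈ 39479.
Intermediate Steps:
J(R, a) = R*a
u = 9 (u = 3*3 = 9)
W(M) = 1/(-13 + M) (W(M) = 1/(M - 13) = 1/(-13 + M))
Z(x, V) = -2*V - 2*x - 2*(7 + V)² (Z(x, V) = -2*((x + V) + (V + 7)²) = -2*((V + x) + (7 + V)²) = -2*(V + x + (7 + V)²) = -2*V - 2*x - 2*(7 + V)²)
Z(80, W(u)) + 39730 = (-2/(-13 + 9) - 2*80 - 2*(7 + 1/(-13 + 9))²) + 39730 = (-2/(-4) - 160 - 2*(7 + 1/(-4))²) + 39730 = (-2*(-¼) - 160 - 2*(7 - ¼)²) + 39730 = (½ - 160 - 2*(27/4)²) + 39730 = (½ - 160 - 2*729/16) + 39730 = (½ - 160 - 729/8) + 39730 = -2005/8 + 39730 = 315835/8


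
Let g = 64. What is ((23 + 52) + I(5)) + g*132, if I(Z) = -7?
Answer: 8516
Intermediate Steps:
((23 + 52) + I(5)) + g*132 = ((23 + 52) - 7) + 64*132 = (75 - 7) + 8448 = 68 + 8448 = 8516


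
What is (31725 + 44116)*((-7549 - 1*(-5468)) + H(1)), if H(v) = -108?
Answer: -166015949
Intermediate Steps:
(31725 + 44116)*((-7549 - 1*(-5468)) + H(1)) = (31725 + 44116)*((-7549 - 1*(-5468)) - 108) = 75841*((-7549 + 5468) - 108) = 75841*(-2081 - 108) = 75841*(-2189) = -166015949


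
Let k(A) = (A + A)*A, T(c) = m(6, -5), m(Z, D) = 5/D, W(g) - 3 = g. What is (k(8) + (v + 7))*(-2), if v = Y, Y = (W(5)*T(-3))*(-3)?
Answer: -318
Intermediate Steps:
W(g) = 3 + g
T(c) = -1 (T(c) = 5/(-5) = 5*(-1/5) = -1)
k(A) = 2*A**2 (k(A) = (2*A)*A = 2*A**2)
Y = 24 (Y = ((3 + 5)*(-1))*(-3) = (8*(-1))*(-3) = -8*(-3) = 24)
v = 24
(k(8) + (v + 7))*(-2) = (2*8**2 + (24 + 7))*(-2) = (2*64 + 31)*(-2) = (128 + 31)*(-2) = 159*(-2) = -318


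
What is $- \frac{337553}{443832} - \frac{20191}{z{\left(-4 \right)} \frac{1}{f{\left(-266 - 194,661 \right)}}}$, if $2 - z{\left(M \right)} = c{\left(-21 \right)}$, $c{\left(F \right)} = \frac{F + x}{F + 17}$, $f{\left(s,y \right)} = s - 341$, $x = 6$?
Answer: $- \frac{28712366128919}{3106824} \approx -9.2417 \cdot 10^{6}$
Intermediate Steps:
$f{\left(s,y \right)} = -341 + s$
$c{\left(F \right)} = \frac{6 + F}{17 + F}$ ($c{\left(F \right)} = \frac{F + 6}{F + 17} = \frac{6 + F}{17 + F}$)
$z{\left(M \right)} = - \frac{7}{4}$ ($z{\left(M \right)} = 2 - \frac{6 - 21}{17 - 21} = 2 - \frac{1}{-4} \left(-15\right) = 2 - \left(- \frac{1}{4}\right) \left(-15\right) = 2 - \frac{15}{4} = - \frac{7}{4}$)
$- \frac{337553}{443832} - \frac{20191}{z{\left(-4 \right)} \frac{1}{f{\left(-266 - 194,661 \right)}}} = - \frac{337553}{443832} - \frac{20191}{\left(- \frac{7}{4}\right) \frac{1}{-341 - 460}} = \left(-337553\right) \frac{1}{443832} - \frac{20191}{\left(- \frac{7}{4}\right) \frac{1}{-341 - 460}} = - \frac{337553}{443832} - \frac{20191}{\left(- \frac{7}{4}\right) \frac{1}{-801}} = - \frac{337553}{443832} - \frac{20191}{\left(- \frac{7}{4}\right) \left(- \frac{1}{801}\right)} = - \frac{337553}{443832} - \frac{20191}{\frac{7}{3204}} = - \frac{337553}{443832} - \frac{64691964}{7} = - \frac{28712366128919}{3106824}$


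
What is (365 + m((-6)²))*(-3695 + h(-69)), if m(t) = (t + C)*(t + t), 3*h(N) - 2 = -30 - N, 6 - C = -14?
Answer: -48560468/3 ≈ -1.6187e+7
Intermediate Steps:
C = 20 (C = 6 - 1*(-14) = 6 + 14 = 20)
h(N) = -28/3 - N/3 (h(N) = ⅔ + (-30 - N)/3 = ⅔ + (-10 - N/3) = -28/3 - N/3)
m(t) = 2*t*(20 + t) (m(t) = (t + 20)*(t + t) = (20 + t)*(2*t) = 2*t*(20 + t))
(365 + m((-6)²))*(-3695 + h(-69)) = (365 + 2*(-6)²*(20 + (-6)²))*(-3695 + (-28/3 - ⅓*(-69))) = (365 + 2*36*(20 + 36))*(-3695 + (-28/3 + 23)) = (365 + 2*36*56)*(-3695 + 41/3) = (365 + 4032)*(-11044/3) = 4397*(-11044/3) = -48560468/3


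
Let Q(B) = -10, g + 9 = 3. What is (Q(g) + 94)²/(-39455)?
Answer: -7056/39455 ≈ -0.17884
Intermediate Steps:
g = -6 (g = -9 + 3 = -6)
(Q(g) + 94)²/(-39455) = (-10 + 94)²/(-39455) = 84²*(-1/39455) = 7056*(-1/39455) = -7056/39455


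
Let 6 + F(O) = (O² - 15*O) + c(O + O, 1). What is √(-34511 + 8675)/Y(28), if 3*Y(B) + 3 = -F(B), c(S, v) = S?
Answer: -2*I*√6459/139 ≈ -1.1564*I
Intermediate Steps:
F(O) = -6 + O² - 13*O (F(O) = -6 + ((O² - 15*O) + (O + O)) = -6 + ((O² - 15*O) + 2*O) = -6 + (O² - 13*O) = -6 + O² - 13*O)
Y(B) = 1 - B²/3 + 13*B/3 (Y(B) = -1 + (-(-6 + B² - 13*B))/3 = -1 + (6 - B² + 13*B)/3 = -1 + (2 - B²/3 + 13*B/3) = 1 - B²/3 + 13*B/3)
√(-34511 + 8675)/Y(28) = √(-34511 + 8675)/(1 - ⅓*28² + (13/3)*28) = √(-25836)/(1 - ⅓*784 + 364/3) = (2*I*√6459)/(1 - 784/3 + 364/3) = (2*I*√6459)/(-139) = (2*I*√6459)*(-1/139) = -2*I*√6459/139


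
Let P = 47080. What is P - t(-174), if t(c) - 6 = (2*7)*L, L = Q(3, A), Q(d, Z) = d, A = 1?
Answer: 47032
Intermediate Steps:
L = 3
t(c) = 48 (t(c) = 6 + (2*7)*3 = 6 + 14*3 = 6 + 42 = 48)
P - t(-174) = 47080 - 1*48 = 47080 - 48 = 47032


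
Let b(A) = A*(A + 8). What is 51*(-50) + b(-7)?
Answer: -2557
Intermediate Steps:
b(A) = A*(8 + A)
51*(-50) + b(-7) = 51*(-50) - 7*(8 - 7) = -2550 - 7*1 = -2550 - 7 = -2557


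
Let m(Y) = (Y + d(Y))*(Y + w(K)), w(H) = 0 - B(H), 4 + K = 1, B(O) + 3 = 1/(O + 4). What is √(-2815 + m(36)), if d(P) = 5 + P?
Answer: √111 ≈ 10.536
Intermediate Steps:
B(O) = -3 + 1/(4 + O) (B(O) = -3 + 1/(O + 4) = -3 + 1/(4 + O))
K = -3 (K = -4 + 1 = -3)
w(H) = -(-11 - 3*H)/(4 + H) (w(H) = 0 - (-11 - 3*H)/(4 + H) = -(-11 - 3*H)/(4 + H))
m(Y) = (2 + Y)*(5 + 2*Y) (m(Y) = (Y + (5 + Y))*(Y + (11 + 3*(-3))/(4 - 3)) = (5 + 2*Y)*(Y + (11 - 9)/1) = (5 + 2*Y)*(Y + 1*2) = (5 + 2*Y)*(Y + 2) = (5 + 2*Y)*(2 + Y) = (2 + Y)*(5 + 2*Y))
√(-2815 + m(36)) = √(-2815 + (10 + 2*36² + 9*36)) = √(-2815 + (10 + 2*1296 + 324)) = √(-2815 + (10 + 2592 + 324)) = √(-2815 + 2926) = √111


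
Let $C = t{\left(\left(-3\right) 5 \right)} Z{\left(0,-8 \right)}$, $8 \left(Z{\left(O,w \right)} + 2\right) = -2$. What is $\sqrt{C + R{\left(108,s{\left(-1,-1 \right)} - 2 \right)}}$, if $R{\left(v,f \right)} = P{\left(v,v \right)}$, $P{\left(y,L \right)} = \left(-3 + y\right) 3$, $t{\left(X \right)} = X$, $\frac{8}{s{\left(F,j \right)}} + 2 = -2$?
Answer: $\frac{3 \sqrt{155}}{2} \approx 18.675$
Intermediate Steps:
$s{\left(F,j \right)} = -2$ ($s{\left(F,j \right)} = \frac{8}{-2 - 2} = \frac{8}{-4} = 8 \left(- \frac{1}{4}\right) = -2$)
$Z{\left(O,w \right)} = - \frac{9}{4}$ ($Z{\left(O,w \right)} = -2 + \frac{1}{8} \left(-2\right) = -2 - \frac{1}{4} = - \frac{9}{4}$)
$P{\left(y,L \right)} = -9 + 3 y$
$R{\left(v,f \right)} = -9 + 3 v$
$C = \frac{135}{4}$ ($C = \left(-3\right) 5 \left(- \frac{9}{4}\right) = \left(-15\right) \left(- \frac{9}{4}\right) = \frac{135}{4} \approx 33.75$)
$\sqrt{C + R{\left(108,s{\left(-1,-1 \right)} - 2 \right)}} = \sqrt{\frac{135}{4} + \left(-9 + 3 \cdot 108\right)} = \sqrt{\frac{135}{4} + \left(-9 + 324\right)} = \sqrt{\frac{135}{4} + 315} = \sqrt{\frac{1395}{4}} = \frac{3 \sqrt{155}}{2}$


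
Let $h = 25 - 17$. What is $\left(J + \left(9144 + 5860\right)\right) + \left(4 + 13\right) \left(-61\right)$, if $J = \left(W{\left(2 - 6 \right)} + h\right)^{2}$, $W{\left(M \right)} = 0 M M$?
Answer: $14031$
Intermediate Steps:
$W{\left(M \right)} = 0$ ($W{\left(M \right)} = 0 M = 0$)
$h = 8$ ($h = 25 - 17 = 8$)
$J = 64$ ($J = \left(0 + 8\right)^{2} = 8^{2} = 64$)
$\left(J + \left(9144 + 5860\right)\right) + \left(4 + 13\right) \left(-61\right) = \left(64 + \left(9144 + 5860\right)\right) + \left(4 + 13\right) \left(-61\right) = \left(64 + 15004\right) + 17 \left(-61\right) = 15068 - 1037 = 14031$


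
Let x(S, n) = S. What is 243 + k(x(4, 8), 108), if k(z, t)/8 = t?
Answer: 1107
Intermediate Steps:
k(z, t) = 8*t
243 + k(x(4, 8), 108) = 243 + 8*108 = 243 + 864 = 1107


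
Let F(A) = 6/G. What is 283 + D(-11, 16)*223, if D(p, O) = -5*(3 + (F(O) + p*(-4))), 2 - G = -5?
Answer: -371544/7 ≈ -53078.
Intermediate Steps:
G = 7 (G = 2 - 1*(-5) = 2 + 5 = 7)
F(A) = 6/7
D(p, O) = -135/7 + 20*p (D(p, O) = -5*(3 + (6/7 + p*(-4))) = -5*(3 + (6/7 - 4*p)) = -5*(27/7 - 4*p) = -135/7 + 20*p)
283 + D(-11, 16)*223 = 283 + (-135/7 + 20*(-11))*223 = 283 + (-135/7 - 220)*223 = 283 - 1675/7*223 = 283 - 373525/7 = -371544/7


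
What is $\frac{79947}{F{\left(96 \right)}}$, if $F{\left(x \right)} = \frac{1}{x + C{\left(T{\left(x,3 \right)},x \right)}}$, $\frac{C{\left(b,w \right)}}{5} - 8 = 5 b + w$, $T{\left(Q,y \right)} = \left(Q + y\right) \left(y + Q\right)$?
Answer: $19638261027$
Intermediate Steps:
$T{\left(Q,y \right)} = \left(Q + y\right)^{2}$ ($T{\left(Q,y \right)} = \left(Q + y\right) \left(Q + y\right) = \left(Q + y\right)^{2}$)
$C{\left(b,w \right)} = 40 + 5 w + 25 b$ ($C{\left(b,w \right)} = 40 + 5 \left(5 b + w\right) = 40 + 5 \left(w + 5 b\right) = 40 + \left(5 w + 25 b\right) = 40 + 5 w + 25 b$)
$F{\left(x \right)} = \frac{1}{40 + 6 x + 25 \left(3 + x\right)^{2}}$ ($F{\left(x \right)} = \frac{1}{x + \left(40 + 5 x + 25 \left(x + 3\right)^{2}\right)} = \frac{1}{x + \left(40 + 5 x + 25 \left(3 + x\right)^{2}\right)} = \frac{1}{40 + 6 x + 25 \left(3 + x\right)^{2}}$)
$\frac{79947}{F{\left(96 \right)}} = \frac{79947}{\frac{1}{265 + 25 \cdot 96^{2} + 156 \cdot 96}} = \frac{79947}{\frac{1}{265 + 25 \cdot 9216 + 14976}} = \frac{79947}{\frac{1}{265 + 230400 + 14976}} = \frac{79947}{\frac{1}{245641}} = 79947 \frac{1}{\frac{1}{245641}} = 79947 \cdot 245641 = 19638261027$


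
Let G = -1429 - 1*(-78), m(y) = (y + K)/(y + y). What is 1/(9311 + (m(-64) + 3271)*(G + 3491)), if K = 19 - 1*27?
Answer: 4/28041819 ≈ 1.4264e-7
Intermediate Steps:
K = -8 (K = 19 - 27 = -8)
m(y) = (-8 + y)/(2*y) (m(y) = (y - 8)/(y + y) = (-8 + y)/((2*y)) = (-8 + y)*(1/(2*y)) = (-8 + y)/(2*y))
G = -1351 (G = -1429 + 78 = -1351)
1/(9311 + (m(-64) + 3271)*(G + 3491)) = 1/(9311 + ((1/2)*(-8 - 64)/(-64) + 3271)*(-1351 + 3491)) = 1/(9311 + ((1/2)*(-1/64)*(-72) + 3271)*2140) = 1/(9311 + (9/16 + 3271)*2140) = 1/(9311 + (52345/16)*2140) = 1/(9311 + 28004575/4) = 1/(28041819/4) = 4/28041819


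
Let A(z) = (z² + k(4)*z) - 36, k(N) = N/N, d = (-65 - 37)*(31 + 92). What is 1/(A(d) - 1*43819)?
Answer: 1/157345715 ≈ 6.3554e-9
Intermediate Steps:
d = -12546 (d = -102*123 = -12546)
k(N) = 1
A(z) = -36 + z + z² (A(z) = (z² + 1*z) - 36 = (z² + z) - 36 = (z + z²) - 36 = -36 + z + z²)
1/(A(d) - 1*43819) = 1/((-36 - 12546 + (-12546)²) - 1*43819) = 1/((-36 - 12546 + 157402116) - 43819) = 1/(157389534 - 43819) = 1/157345715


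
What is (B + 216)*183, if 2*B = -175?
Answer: 47031/2 ≈ 23516.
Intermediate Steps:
B = -175/2 (B = (½)*(-175) = -175/2 ≈ -87.500)
(B + 216)*183 = (-175/2 + 216)*183 = (257/2)*183 = 47031/2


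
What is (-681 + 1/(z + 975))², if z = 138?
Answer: 574491234304/1238769 ≈ 4.6376e+5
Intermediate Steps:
(-681 + 1/(z + 975))² = (-681 + 1/(138 + 975))² = (-681 + 1/1113)² = (-757952/1113)² = 574491234304/1238769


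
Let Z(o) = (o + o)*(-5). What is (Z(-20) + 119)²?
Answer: 101761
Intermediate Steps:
Z(o) = -10*o (Z(o) = (2*o)*(-5) = -10*o)
(Z(-20) + 119)² = (-10*(-20) + 119)² = (200 + 119)² = 319² = 101761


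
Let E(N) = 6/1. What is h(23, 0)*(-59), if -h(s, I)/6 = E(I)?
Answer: 2124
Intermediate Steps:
E(N) = 6 (E(N) = 6*1 = 6)
h(s, I) = -36 (h(s, I) = -6*6 = -36)
h(23, 0)*(-59) = -36*(-59) = 2124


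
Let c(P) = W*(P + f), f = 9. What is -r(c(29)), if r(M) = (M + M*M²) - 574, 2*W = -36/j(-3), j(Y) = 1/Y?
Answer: -8640366086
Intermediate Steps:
W = 54 (W = (-36/(1/(-3)))/2 = (-36/(-⅓))/2 = (-36*(-3))/2 = (½)*108 = 54)
c(P) = 486 + 54*P (c(P) = 54*(P + 9) = 54*(9 + P) = 486 + 54*P)
r(M) = -574 + M + M³ (r(M) = (M + M³) - 574 = -574 + M + M³)
-r(c(29)) = -(-574 + (486 + 54*29) + (486 + 54*29)³) = -(-574 + (486 + 1566) + (486 + 1566)³) = -(-574 + 2052 + 2052³) = -(-574 + 2052 + 8640364608) = -1*8640366086 = -8640366086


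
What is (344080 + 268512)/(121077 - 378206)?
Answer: -612592/257129 ≈ -2.3824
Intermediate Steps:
(344080 + 268512)/(121077 - 378206) = 612592/(-257129) = 612592*(-1/257129) = -612592/257129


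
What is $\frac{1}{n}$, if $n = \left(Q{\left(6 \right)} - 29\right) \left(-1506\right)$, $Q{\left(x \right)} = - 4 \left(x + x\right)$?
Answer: $\frac{1}{115962} \approx 8.6235 \cdot 10^{-6}$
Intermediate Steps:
$Q{\left(x \right)} = - 8 x$ ($Q{\left(x \right)} = - 4 \cdot 2 x = - 8 x$)
$n = 115962$ ($n = \left(\left(-8\right) 6 - 29\right) \left(-1506\right) = \left(-48 - 29\right) \left(-1506\right) = \left(-77\right) \left(-1506\right) = 115962$)
$\frac{1}{n} = \frac{1}{115962}$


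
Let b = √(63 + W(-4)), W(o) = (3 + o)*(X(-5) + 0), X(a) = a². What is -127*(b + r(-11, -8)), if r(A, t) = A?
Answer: 1397 - 127*√38 ≈ 614.12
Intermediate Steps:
W(o) = 75 + 25*o (W(o) = (3 + o)*((-5)² + 0) = (3 + o)*(25 + 0) = (3 + o)*25 = 75 + 25*o)
b = √38 (b = √(63 + (75 + 25*(-4))) = √(63 + (75 - 100)) = √(63 - 25) = √38 ≈ 6.1644)
-127*(b + r(-11, -8)) = -127*(√38 - 11) = -127*(-11 + √38) = 1397 - 127*√38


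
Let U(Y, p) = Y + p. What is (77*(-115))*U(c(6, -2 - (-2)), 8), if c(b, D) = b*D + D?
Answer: -70840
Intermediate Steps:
c(b, D) = D + D*b (c(b, D) = D*b + D = D + D*b)
(77*(-115))*U(c(6, -2 - (-2)), 8) = (77*(-115))*((-2 - (-2))*(1 + 6) + 8) = -8855*((-2 - 1*(-2))*7 + 8) = -8855*((-2 + 2)*7 + 8) = -8855*(0*7 + 8) = -8855*(0 + 8) = -8855*8 = -70840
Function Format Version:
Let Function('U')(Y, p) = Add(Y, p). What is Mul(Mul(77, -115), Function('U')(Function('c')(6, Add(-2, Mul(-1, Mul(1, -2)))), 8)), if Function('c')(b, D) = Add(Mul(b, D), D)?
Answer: -70840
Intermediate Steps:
Function('c')(b, D) = Add(D, Mul(D, b)) (Function('c')(b, D) = Add(Mul(D, b), D) = Add(D, Mul(D, b)))
Mul(Mul(77, -115), Function('U')(Function('c')(6, Add(-2, Mul(-1, Mul(1, -2)))), 8)) = Mul(Mul(77, -115), Add(Mul(Add(-2, Mul(-1, Mul(1, -2))), Add(1, 6)), 8)) = Mul(-8855, Add(Mul(Add(-2, Mul(-1, -2)), 7), 8)) = Mul(-8855, Add(Mul(Add(-2, 2), 7), 8)) = Mul(-8855, Add(Mul(0, 7), 8)) = Mul(-8855, Add(0, 8)) = Mul(-8855, 8) = -70840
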